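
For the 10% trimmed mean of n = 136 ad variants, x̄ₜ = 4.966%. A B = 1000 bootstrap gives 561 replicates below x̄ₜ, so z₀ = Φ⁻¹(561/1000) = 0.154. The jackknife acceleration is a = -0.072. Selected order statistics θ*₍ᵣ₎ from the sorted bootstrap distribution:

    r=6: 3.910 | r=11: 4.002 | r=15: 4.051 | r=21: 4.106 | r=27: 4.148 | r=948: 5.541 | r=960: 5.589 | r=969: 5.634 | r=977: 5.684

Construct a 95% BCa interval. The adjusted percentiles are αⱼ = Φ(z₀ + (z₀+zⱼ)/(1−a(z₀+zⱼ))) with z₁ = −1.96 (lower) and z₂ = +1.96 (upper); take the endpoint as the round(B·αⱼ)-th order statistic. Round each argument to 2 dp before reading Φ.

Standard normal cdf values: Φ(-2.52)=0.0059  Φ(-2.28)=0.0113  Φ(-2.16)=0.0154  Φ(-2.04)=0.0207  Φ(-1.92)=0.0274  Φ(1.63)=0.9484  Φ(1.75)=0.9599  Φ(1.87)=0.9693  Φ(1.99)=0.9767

(4.148, 5.684)

Lower: z₀ + z₁ = 0.154 + (-1.960) = -1.806; 1 − a(z₀+z₁) = 1 − (-0.072)(-1.806) = 0.8700; argument = 0.154 + (-1.806)/0.8700 = -1.9219 → -1.92.
α₁ = Φ(-1.92) = 0.0274; rank = round(1000 × 0.0274) = 27; θ*₍27₎ = 4.148.
Upper: z₀ + z₂ = 2.114; 1 − a(z₀+z₂) = 1.1522; argument = 1.9887 → 1.99; α₂ = 0.9767; rank = 977; θ*₍977₎ = 5.684.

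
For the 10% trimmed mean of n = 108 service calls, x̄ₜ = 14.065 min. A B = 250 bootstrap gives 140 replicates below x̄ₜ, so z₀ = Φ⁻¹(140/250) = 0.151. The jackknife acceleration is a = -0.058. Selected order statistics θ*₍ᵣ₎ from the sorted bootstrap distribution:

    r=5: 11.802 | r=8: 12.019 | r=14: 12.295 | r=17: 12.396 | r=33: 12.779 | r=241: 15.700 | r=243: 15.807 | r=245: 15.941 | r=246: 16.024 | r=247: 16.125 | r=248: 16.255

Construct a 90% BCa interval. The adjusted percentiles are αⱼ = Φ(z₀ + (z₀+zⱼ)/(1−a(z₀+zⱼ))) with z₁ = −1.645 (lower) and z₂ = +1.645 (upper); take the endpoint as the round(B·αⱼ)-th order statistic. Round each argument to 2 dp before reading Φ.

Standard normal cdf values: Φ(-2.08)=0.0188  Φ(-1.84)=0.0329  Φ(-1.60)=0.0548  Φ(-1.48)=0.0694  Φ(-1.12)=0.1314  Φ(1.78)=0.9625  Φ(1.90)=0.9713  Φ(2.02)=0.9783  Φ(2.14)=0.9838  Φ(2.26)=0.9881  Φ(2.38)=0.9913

Lower: z₀ + z₁ = 0.151 + (-1.645) = -1.494; 1 − a(z₀+z₁) = 1 − (-0.058)(-1.494) = 0.9133; argument = 0.151 + (-1.494)/0.9133 = -1.4847 → -1.48.
α₁ = Φ(-1.48) = 0.0694; rank = round(250 × 0.0694) = 17; θ*₍17₎ = 12.396.
Upper: z₀ + z₂ = 1.796; 1 − a(z₀+z₂) = 1.1042; argument = 1.7776 → 1.78; α₂ = 0.9625; rank = 241; θ*₍241₎ = 15.700.

(12.396, 15.700)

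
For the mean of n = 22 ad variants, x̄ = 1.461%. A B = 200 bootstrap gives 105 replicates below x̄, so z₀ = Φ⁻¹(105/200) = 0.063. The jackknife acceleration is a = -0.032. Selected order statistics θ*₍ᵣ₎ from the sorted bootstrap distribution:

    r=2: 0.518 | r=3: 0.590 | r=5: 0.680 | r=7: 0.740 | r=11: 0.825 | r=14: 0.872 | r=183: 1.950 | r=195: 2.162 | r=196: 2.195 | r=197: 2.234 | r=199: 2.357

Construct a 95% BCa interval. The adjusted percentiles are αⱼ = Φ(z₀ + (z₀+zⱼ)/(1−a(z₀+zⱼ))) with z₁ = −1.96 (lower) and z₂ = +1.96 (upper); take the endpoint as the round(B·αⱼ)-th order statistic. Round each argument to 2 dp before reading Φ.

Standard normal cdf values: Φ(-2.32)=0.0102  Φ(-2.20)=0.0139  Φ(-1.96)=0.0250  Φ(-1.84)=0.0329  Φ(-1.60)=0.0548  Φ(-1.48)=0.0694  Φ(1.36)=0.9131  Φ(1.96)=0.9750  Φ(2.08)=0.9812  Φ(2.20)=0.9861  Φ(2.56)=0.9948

Lower: z₀ + z₁ = 0.063 + (-1.960) = -1.897; 1 − a(z₀+z₁) = 1 − (-0.032)(-1.897) = 0.9393; argument = 0.063 + (-1.897)/0.9393 = -1.9566 → -1.96.
α₁ = Φ(-1.96) = 0.0250; rank = round(200 × 0.0250) = 5; θ*₍5₎ = 0.680.
Upper: z₀ + z₂ = 2.023; 1 − a(z₀+z₂) = 1.0647; argument = 1.9630 → 1.96; α₂ = 0.9750; rank = 195; θ*₍195₎ = 2.162.

(0.680, 2.162)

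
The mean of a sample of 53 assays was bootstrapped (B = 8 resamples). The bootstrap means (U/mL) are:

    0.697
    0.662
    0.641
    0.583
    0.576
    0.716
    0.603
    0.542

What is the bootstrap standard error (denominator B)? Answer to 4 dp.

SE* = 0.0576

Bootstrap SE is the standard deviation of the 8 replicate means.
Mean of replicates: (0.697 + 0.662 + 0.641 + 0.583 + 0.576 + 0.716 + 0.603 + 0.542) / 8 = 5.02000 / 8 = 0.62750
Sum of squared deviations: (+0.06950)² + (+0.03450)² + (+0.01350)² + (−0.04450)² + (−0.05150)² + (+0.08850)² + (−0.02450)² + (−0.08550)² = 0.02658
Variance = 0.02658 / 8 = 0.00332
SE* = √0.00332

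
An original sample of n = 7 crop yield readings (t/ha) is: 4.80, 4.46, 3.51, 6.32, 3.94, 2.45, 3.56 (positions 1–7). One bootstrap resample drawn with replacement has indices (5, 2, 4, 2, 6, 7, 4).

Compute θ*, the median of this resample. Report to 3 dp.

Resample values: 3.94, 4.46, 6.32, 4.46, 2.45, 3.56, 6.32.
Sorted: 2.45, 3.56, 3.94, 4.46, 4.46, 6.32, 6.32
Median = middle value = 4.460

θ* = 4.460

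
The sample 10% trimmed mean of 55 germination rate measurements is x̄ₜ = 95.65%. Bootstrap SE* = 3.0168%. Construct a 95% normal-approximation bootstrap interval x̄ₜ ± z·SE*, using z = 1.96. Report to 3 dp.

Margin = 1.96 × 3.0168 = 5.9129
Interval: 95.65 ± 5.9129

(89.737, 101.563)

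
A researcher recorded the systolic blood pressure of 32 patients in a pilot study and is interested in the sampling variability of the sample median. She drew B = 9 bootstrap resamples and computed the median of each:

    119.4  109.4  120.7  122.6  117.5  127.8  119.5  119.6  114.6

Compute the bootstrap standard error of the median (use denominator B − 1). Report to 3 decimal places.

SE* = 5.097

Bootstrap SE is the standard deviation of the 9 replicate medians.
Mean of replicates: (119.4 + 109.4 + 120.7 + 122.6 + 117.5 + 127.8 + 119.5 + 119.6 + 114.6) / 9 = 1071.1000 / 9 = 119.0111
Sum of squared deviations: (+0.3889)² + (−9.6111)² + (+1.6889)² + (+3.5889)² + (−1.5111)² + (+8.7889)² + (+0.4889)² + (+0.5889)² + (−4.4111)² = 207.8289
Variance = 207.8289 / 8 = 25.9786
SE* = √25.9786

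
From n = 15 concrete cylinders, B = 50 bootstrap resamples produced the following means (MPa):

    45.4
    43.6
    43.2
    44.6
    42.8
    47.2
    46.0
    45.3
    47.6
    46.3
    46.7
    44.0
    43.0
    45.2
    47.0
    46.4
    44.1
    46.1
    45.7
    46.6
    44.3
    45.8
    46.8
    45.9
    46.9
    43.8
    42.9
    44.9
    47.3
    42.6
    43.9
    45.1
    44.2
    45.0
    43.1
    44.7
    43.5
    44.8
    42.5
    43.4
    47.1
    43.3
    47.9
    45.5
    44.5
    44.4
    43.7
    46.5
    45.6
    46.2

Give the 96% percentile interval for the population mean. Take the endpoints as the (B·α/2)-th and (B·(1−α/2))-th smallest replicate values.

(42.5, 47.6)

Sorted replicates: 42.5, 42.6, 42.8, 42.9, 43.0, 43.1, 43.2, 43.3, 43.4, 43.5, 43.6, 43.7, 43.8, 43.9, 44.0, 44.1, 44.2, 44.3, 44.4, 44.5, 44.6, 44.7, 44.8, 44.9, 45.0, 45.1, 45.2, 45.3, 45.4, 45.5, 45.6, 45.7, 45.8, 45.9, 46.0, 46.1, 46.2, 46.3, 46.4, 46.5, 46.6, 46.7, 46.8, 46.9, 47.0, 47.1, 47.2, 47.3, 47.6, 47.9
α = 0.04; lower rank = 50 × 0.020 = 1; upper rank = 50 × 0.980 = 49.
The 1st smallest replicate is 42.5; the 49th is 47.6.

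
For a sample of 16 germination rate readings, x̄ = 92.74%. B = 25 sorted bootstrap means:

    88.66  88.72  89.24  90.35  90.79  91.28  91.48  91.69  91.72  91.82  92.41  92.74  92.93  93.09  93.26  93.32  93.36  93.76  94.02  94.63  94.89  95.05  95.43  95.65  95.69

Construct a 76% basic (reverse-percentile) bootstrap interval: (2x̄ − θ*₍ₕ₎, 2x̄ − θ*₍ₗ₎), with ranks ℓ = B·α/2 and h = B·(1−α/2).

(90.43, 96.24)

Percentile endpoints at ranks 3 and 22: θ*₍3₎ = 89.24, θ*₍22₎ = 95.05.
Basic interval reflects these around x̄:
  lower = 2 × 92.74 − 95.05 = 90.43
  upper = 2 × 92.74 − 89.24 = 96.24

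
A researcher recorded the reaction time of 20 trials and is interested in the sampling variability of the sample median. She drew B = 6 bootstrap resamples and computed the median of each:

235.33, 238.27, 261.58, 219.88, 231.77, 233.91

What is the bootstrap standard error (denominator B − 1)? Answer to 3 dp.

Bootstrap SE is the standard deviation of the 6 replicate medians.
Mean of replicates: (235.33 + 238.27 + 261.58 + 219.88 + 231.77 + 233.91) / 6 = 1420.7400 / 6 = 236.7900
Sum of squared deviations: (−1.4600)² + (+1.4800)² + (+24.7900)² + (−16.9100)² + (−5.0200)² + (−2.8800)² = 938.3090
Variance = 938.3090 / 5 = 187.6618
SE* = √187.6618

SE* = 13.699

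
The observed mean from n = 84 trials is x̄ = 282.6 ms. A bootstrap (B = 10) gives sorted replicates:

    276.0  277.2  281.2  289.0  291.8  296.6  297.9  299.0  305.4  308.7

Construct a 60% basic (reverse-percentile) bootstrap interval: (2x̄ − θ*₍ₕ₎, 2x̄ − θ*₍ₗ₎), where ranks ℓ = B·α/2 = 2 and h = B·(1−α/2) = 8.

Percentile endpoints at ranks 2 and 8: θ*₍2₎ = 277.2, θ*₍8₎ = 299.0.
Basic interval reflects these around x̄:
  lower = 2 × 282.6 − 299.0 = 266.2
  upper = 2 × 282.6 − 277.2 = 288.0

(266.2, 288.0)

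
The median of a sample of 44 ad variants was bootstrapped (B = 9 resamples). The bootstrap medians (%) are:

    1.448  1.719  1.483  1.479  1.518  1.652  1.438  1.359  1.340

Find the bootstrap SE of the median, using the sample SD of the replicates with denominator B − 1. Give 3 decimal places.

SE* = 0.124

Bootstrap SE is the standard deviation of the 9 replicate medians.
Mean of replicates: (1.448 + 1.719 + 1.483 + 1.479 + 1.518 + 1.652 + 1.438 + 1.359 + 1.340) / 9 = 13.4360 / 9 = 1.4929
Sum of squared deviations: (−0.0449)² + (+0.2261)² + (−0.0099)² + (−0.0139)² + (+0.0251)² + (+0.1591)² + (−0.0549)² + (−0.1339)² + (−0.1529)² = 0.1237
Variance = 0.1237 / 8 = 0.0155
SE* = √0.0155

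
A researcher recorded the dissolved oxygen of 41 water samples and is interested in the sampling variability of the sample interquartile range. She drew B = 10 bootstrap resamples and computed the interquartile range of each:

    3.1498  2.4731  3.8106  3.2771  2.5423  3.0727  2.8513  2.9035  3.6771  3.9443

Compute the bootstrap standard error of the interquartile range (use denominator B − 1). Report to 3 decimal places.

SE* = 0.510

Bootstrap SE is the standard deviation of the 10 replicate interquartile ranges.
Mean of replicates: (3.1498 + 2.4731 + 3.8106 + 3.2771 + 2.5423 + 3.0727 + 2.8513 + 2.9035 + 3.6771 + 3.9443) / 10 = 31.70180 / 10 = 3.17018
Sum of squared deviations: (−0.02038)² + (−0.69708)² + (+0.64042)² + (+0.10692)² + (−0.62788)² + (−0.09748)² + (−0.31888)² + (−0.26668)² + (+0.50692)² + (+0.77412)² = 2.34067
Variance = 2.34067 / 9 = 0.26007
SE* = √0.26007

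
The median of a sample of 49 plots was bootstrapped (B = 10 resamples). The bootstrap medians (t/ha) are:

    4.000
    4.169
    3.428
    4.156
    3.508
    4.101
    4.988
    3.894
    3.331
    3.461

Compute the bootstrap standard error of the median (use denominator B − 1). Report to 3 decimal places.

SE* = 0.502

Bootstrap SE is the standard deviation of the 10 replicate medians.
Mean of replicates: (4.000 + 4.169 + 3.428 + 4.156 + 3.508 + 4.101 + 4.988 + 3.894 + 3.331 + 3.461) / 10 = 39.0360 / 10 = 3.9036
Sum of squared deviations: (+0.0964)² + (+0.2654)² + (−0.4756)² + (+0.2524)² + (−0.3956)² + (+0.1974)² + (+1.0844)² + (−0.0096)² + (−0.5726)² + (−0.4426)² = 2.2649
Variance = 2.2649 / 9 = 0.2517
SE* = √0.2517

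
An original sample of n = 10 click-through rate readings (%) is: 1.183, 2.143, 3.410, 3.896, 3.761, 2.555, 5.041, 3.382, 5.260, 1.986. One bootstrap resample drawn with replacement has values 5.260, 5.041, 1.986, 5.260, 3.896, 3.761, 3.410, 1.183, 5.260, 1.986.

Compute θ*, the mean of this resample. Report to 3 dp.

Mean = (5.260 + 5.041 + 1.986 + 5.260 + 3.896 + 3.761 + 3.410 + 1.183 + 5.260 + 1.986) / 10 = 37.0430 / 10 = 3.704

θ* = 3.704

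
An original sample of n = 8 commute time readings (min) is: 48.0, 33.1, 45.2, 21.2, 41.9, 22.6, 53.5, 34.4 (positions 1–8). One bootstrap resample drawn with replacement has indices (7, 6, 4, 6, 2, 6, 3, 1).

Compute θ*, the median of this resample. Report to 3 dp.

Resample values: 53.5, 22.6, 21.2, 22.6, 33.1, 22.6, 45.2, 48.0.
Sorted: 21.2, 22.6, 22.6, 22.6, 33.1, 45.2, 48.0, 53.5
Median = average of the two middle values = 27.850

θ* = 27.850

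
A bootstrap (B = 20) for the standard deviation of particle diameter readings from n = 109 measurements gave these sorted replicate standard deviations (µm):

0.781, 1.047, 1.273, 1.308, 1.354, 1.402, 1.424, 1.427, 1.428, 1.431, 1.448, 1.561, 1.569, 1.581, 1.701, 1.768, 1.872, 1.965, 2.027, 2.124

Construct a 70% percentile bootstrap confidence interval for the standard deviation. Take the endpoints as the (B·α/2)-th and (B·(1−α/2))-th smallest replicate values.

α = 0.30; lower rank = 20 × 0.150 = 3; upper rank = 20 × 0.850 = 17.
The 3rd smallest replicate is 1.273; the 17th is 1.872.

(1.273, 1.872)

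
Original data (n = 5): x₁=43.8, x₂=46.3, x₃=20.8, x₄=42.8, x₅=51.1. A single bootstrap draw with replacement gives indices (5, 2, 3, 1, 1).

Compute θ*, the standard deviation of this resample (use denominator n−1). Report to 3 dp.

Resample values: 51.1, 46.3, 20.8, 43.8, 43.8.
Mean = 41.1600; sum of squared deviations = 553.6920
s² = 553.6920 / 4 = 138.4230
s = √138.4230 = 11.765

θ* = 11.765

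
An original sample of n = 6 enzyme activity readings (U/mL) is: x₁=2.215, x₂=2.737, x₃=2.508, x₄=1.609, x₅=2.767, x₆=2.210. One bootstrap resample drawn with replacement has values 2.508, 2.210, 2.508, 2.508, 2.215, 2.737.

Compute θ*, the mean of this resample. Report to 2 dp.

Mean = (2.508 + 2.210 + 2.508 + 2.508 + 2.215 + 2.737) / 6 = 14.6860 / 6 = 2.45

θ* = 2.45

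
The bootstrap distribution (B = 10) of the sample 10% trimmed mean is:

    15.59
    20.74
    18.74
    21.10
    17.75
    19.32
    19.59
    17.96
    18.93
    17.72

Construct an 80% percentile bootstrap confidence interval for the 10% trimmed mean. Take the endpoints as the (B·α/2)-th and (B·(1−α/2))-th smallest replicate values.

(15.59, 20.74)

Sorted replicates: 15.59, 17.72, 17.75, 17.96, 18.74, 18.93, 19.32, 19.59, 20.74, 21.10
α = 0.20; lower rank = 10 × 0.100 = 1; upper rank = 10 × 0.900 = 9.
The 1st smallest replicate is 15.59; the 9th is 20.74.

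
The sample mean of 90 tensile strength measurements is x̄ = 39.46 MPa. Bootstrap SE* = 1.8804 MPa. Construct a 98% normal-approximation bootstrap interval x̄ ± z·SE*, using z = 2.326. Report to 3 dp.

(35.086, 43.834)

Margin = 2.326 × 1.8804 = 4.3738
Interval: 39.46 ± 4.3738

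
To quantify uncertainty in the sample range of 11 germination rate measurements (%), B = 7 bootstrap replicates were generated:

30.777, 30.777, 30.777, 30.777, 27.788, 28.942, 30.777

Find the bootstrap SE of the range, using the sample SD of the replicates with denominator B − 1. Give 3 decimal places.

Bootstrap SE is the standard deviation of the 7 replicate ranges.
Mean of replicates: (30.777 + 30.777 + 30.777 + 30.777 + 27.788 + 28.942 + 30.777) / 7 = 210.6150 / 7 = 30.0879
Sum of squared deviations: (+0.6891)² + (+0.6891)² + (+0.6891)² + (+0.6891)² + (−2.2999)² + (−1.1459)² + (+0.6891)² = 8.9769
Variance = 8.9769 / 6 = 1.4962
SE* = √1.4962

SE* = 1.223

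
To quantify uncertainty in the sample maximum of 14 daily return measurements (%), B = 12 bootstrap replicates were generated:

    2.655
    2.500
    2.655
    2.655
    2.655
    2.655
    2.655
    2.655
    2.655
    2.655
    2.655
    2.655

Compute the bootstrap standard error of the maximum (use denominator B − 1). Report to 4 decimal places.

Bootstrap SE is the standard deviation of the 12 replicate maximums.
Mean of replicates: (2.655 + 2.500 + 2.655 + 2.655 + 2.655 + 2.655 + 2.655 + 2.655 + 2.655 + 2.655 + 2.655 + 2.655) / 12 = 31.70500 / 12 = 2.64208
Sum of squared deviations: (+0.01292)² + (−0.14208)² + (+0.01292)² + (+0.01292)² + (+0.01292)² + (+0.01292)² + (+0.01292)² + (+0.01292)² + (+0.01292)² + (+0.01292)² + (+0.01292)² + (+0.01292)² = 0.02202
Variance = 0.02202 / 11 = 0.00200
SE* = √0.00200

SE* = 0.0447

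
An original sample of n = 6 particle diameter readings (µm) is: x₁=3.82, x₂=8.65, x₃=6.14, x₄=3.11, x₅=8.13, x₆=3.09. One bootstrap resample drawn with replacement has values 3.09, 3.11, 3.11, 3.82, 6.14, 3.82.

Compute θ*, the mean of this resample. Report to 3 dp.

θ* = 3.848

Mean = (3.09 + 3.11 + 3.11 + 3.82 + 6.14 + 3.82) / 6 = 23.090 / 6 = 3.848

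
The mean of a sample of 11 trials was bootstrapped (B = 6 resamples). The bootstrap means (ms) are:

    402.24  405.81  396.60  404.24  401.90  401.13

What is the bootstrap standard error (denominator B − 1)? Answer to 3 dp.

Bootstrap SE is the standard deviation of the 6 replicate means.
Mean of replicates: (402.24 + 405.81 + 396.60 + 404.24 + 401.90 + 401.13) / 6 = 2411.9200 / 6 = 401.9867
Sum of squared deviations: (+0.2533)² + (+3.8233)² + (−5.3867)² + (+2.2533)² + (−0.0867)² + (−0.8567)² = 49.5171
Variance = 49.5171 / 5 = 9.9034
SE* = √9.9034

SE* = 3.147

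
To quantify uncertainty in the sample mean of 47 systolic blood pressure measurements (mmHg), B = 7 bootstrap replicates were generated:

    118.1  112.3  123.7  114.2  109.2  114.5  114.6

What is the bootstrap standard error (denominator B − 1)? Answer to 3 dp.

Bootstrap SE is the standard deviation of the 7 replicate means.
Mean of replicates: (118.1 + 112.3 + 123.7 + 114.2 + 109.2 + 114.5 + 114.6) / 7 = 806.6000 / 7 = 115.2286
Sum of squared deviations: (+2.8714)² + (−2.9286)² + (+8.4714)² + (−1.0286)² + (−6.0286)² + (−0.7286)² + (−0.6286)² = 126.9143
Variance = 126.9143 / 6 = 21.1524
SE* = √21.1524

SE* = 4.599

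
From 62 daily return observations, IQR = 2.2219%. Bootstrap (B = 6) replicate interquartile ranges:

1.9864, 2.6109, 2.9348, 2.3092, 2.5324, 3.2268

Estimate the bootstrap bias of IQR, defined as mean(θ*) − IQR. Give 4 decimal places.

mean(θ*) = (1.9864 + 2.6109 + 2.9348 + 2.3092 + 2.5324 + 3.2268) / 6 = 2.60008
bias = 2.60008 − 2.2219

bias = +0.3782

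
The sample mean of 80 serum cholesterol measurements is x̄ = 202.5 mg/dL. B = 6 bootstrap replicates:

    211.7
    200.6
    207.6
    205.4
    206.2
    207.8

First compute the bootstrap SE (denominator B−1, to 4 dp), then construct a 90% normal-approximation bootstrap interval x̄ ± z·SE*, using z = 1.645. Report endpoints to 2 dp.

Mean of replicates = 206.5500; sum of squared deviations = 66.0350; SE* = √(66.0350/5) = 3.6341
Margin = 1.645 × 3.6341 = 5.978
Interval: 202.5 ± 5.978

(196.52, 208.48)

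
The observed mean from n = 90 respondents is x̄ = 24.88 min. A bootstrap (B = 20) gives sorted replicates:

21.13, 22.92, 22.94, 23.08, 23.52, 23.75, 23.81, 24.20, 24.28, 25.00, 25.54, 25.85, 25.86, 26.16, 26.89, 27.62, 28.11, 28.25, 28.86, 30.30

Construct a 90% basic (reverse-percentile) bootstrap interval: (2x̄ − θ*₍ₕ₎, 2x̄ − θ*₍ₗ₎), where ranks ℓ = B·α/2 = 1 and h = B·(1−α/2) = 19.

(20.90, 28.63)

Percentile endpoints at ranks 1 and 19: θ*₍1₎ = 21.13, θ*₍19₎ = 28.86.
Basic interval reflects these around x̄:
  lower = 2 × 24.88 − 28.86 = 20.90
  upper = 2 × 24.88 − 21.13 = 28.63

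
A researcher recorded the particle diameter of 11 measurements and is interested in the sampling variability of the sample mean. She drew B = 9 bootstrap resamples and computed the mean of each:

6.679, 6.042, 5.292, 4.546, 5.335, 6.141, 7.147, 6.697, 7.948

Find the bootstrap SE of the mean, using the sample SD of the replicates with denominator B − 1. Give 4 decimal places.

SE* = 1.0468

Bootstrap SE is the standard deviation of the 9 replicate means.
Mean of replicates: (6.679 + 6.042 + 5.292 + 4.546 + 5.335 + 6.141 + 7.147 + 6.697 + 7.948) / 9 = 55.82700 / 9 = 6.20300
Sum of squared deviations: (+0.47600)² + (−0.16100)² + (−0.91100)² + (−1.65700)² + (−0.86800)² + (−0.06200)² + (+0.94400)² + (+0.49400)² + (+1.74500)² = 8.76553
Variance = 8.76553 / 8 = 1.09569
SE* = √1.09569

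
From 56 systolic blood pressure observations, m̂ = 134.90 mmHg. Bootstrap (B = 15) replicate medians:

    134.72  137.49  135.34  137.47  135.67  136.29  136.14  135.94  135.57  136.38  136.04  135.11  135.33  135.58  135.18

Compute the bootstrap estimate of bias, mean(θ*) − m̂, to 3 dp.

mean(θ*) = (134.72 + 137.49 + 135.34 + 137.47 + 135.67 + 136.29 + 136.14 + 135.94 + 135.57 + 136.38 + 136.04 + 135.11 + 135.33 + 135.58 + 135.18) / 15 = 135.8833
bias = 135.8833 − 134.90

bias = +0.983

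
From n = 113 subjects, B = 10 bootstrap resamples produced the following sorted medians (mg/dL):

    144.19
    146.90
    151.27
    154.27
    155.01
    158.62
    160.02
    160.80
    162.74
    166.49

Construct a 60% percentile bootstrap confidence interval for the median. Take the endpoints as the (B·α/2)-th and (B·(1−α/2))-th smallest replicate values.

(146.90, 160.80)

α = 0.40; lower rank = 10 × 0.200 = 2; upper rank = 10 × 0.800 = 8.
The 2nd smallest replicate is 146.90; the 8th is 160.80.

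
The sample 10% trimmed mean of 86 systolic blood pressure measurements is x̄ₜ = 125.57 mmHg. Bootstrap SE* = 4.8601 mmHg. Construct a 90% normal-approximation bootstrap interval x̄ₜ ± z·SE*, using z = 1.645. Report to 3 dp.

(117.575, 133.565)

Margin = 1.645 × 4.8601 = 7.9949
Interval: 125.57 ± 7.9949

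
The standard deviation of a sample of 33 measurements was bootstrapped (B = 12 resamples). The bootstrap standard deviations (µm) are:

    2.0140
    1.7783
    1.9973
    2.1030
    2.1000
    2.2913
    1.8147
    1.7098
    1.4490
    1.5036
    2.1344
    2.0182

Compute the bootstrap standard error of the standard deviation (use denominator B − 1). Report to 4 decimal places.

Bootstrap SE is the standard deviation of the 12 replicate standard deviations.
Mean of replicates: (2.0140 + 1.7783 + 1.9973 + 2.1030 + 2.1000 + 2.2913 + 1.8147 + 1.7098 + 1.4490 + 1.5036 + 2.1344 + 2.0182) / 12 = 22.91360 / 12 = 1.90947
Sum of squared deviations: (+0.10453)² + (−0.13117)² + (+0.08783)² + (+0.19353)² + (+0.19053)² + (+0.38183)² + (−0.09477)² + (−0.19967)² + (−0.46047)² + (−0.40587)² + (+0.22493)² + (+0.10873)² = 0.74342
Variance = 0.74342 / 11 = 0.06758
SE* = √0.06758

SE* = 0.2600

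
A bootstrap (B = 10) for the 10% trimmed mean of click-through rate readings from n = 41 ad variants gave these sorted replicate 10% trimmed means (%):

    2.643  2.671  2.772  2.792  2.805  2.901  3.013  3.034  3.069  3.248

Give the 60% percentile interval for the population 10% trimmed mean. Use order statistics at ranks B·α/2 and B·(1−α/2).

α = 0.40; lower rank = 10 × 0.200 = 2; upper rank = 10 × 0.800 = 8.
The 2nd smallest replicate is 2.671; the 8th is 3.034.

(2.671, 3.034)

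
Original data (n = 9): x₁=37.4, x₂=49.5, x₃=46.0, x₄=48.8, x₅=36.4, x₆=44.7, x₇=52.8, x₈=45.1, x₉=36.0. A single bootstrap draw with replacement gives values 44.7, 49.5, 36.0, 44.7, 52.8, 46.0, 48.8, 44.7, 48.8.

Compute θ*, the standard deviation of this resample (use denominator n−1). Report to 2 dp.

Mean = 46.2222; sum of squared deviations = 178.7956
s² = 178.7956 / 8 = 22.3494
s = √22.3494 = 4.73

θ* = 4.73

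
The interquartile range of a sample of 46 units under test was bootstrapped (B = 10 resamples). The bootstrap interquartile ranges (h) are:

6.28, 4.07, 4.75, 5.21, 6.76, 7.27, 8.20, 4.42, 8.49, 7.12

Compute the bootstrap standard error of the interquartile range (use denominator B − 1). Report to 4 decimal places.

SE* = 1.5745

Bootstrap SE is the standard deviation of the 10 replicate interquartile ranges.
Mean of replicates: (6.28 + 4.07 + 4.75 + 5.21 + 6.76 + 7.27 + 8.20 + 4.42 + 8.49 + 7.12) / 10 = 62.57000 / 10 = 6.25700
Sum of squared deviations: (+0.02300)² + (−2.18700)² + (−1.50700)² + (−1.04700)² + (+0.50300)² + (+1.01300)² + (+1.94300)² + (−1.83700)² + (+2.23300)² + (+0.86300)² = 22.31081
Variance = 22.31081 / 9 = 2.47898
SE* = √2.47898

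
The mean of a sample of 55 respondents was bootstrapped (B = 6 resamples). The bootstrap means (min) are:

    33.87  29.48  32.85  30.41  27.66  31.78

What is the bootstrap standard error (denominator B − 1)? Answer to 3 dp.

SE* = 2.284

Bootstrap SE is the standard deviation of the 6 replicate means.
Mean of replicates: (33.87 + 29.48 + 32.85 + 30.41 + 27.66 + 31.78) / 6 = 186.0500 / 6 = 31.0083
Sum of squared deviations: (+2.8617)² + (−1.5283)² + (+1.8417)² + (−0.5983)² + (−3.3483)² + (+0.7717)² = 26.0815
Variance = 26.0815 / 5 = 5.2163
SE* = √5.2163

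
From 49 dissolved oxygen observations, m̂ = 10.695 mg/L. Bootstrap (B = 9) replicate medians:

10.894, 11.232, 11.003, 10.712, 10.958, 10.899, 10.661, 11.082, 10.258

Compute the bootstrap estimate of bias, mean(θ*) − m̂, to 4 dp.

mean(θ*) = (10.894 + 11.232 + 11.003 + 10.712 + 10.958 + 10.899 + 10.661 + 11.082 + 10.258) / 9 = 10.85544
bias = 10.85544 − 10.695

bias = +0.1604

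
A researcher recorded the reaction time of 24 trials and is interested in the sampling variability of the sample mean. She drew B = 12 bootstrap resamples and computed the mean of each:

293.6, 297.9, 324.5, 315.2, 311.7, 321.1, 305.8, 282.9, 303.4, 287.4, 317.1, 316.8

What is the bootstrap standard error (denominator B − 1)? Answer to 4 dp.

Bootstrap SE is the standard deviation of the 12 replicate means.
Mean of replicates: (293.6 + 297.9 + 324.5 + 315.2 + 311.7 + 321.1 + 305.8 + 282.9 + 303.4 + 287.4 + 317.1 + 316.8) / 12 = 3677.40000 / 12 = 306.45000
Sum of squared deviations: (−12.85000)² + (−8.55000)² + (+18.05000)² + (+8.75000)² + (+5.25000)² + (+14.65000)² + (−0.65000)² + (−23.55000)² + (−3.05000)² + (−19.05000)² + (+10.65000)² + (+10.35000)² = 2030.55000
Variance = 2030.55000 / 11 = 184.59545
SE* = √184.59545

SE* = 13.5866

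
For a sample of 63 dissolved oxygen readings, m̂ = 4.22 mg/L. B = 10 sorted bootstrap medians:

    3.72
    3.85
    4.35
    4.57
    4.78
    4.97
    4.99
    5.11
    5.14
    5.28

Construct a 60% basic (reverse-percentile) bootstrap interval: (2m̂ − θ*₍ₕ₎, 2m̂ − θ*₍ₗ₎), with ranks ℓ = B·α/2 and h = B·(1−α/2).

Percentile endpoints at ranks 2 and 8: θ*₍2₎ = 3.85, θ*₍8₎ = 5.11.
Basic interval reflects these around m̂:
  lower = 2 × 4.22 − 5.11 = 3.33
  upper = 2 × 4.22 − 3.85 = 4.59

(3.33, 4.59)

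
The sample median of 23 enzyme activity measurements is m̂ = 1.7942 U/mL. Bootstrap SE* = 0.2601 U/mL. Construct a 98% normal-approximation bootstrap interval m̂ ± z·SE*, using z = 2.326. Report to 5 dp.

(1.18921, 2.39919)

Margin = 2.326 × 0.2601 = 0.604993
Interval: 1.7942 ± 0.604993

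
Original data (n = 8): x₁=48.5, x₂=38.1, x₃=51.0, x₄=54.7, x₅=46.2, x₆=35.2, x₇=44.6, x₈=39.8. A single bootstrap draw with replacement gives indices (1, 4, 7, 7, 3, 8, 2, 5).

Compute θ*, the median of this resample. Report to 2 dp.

Resample values: 48.5, 54.7, 44.6, 44.6, 51.0, 39.8, 38.1, 46.2.
Sorted: 38.1, 39.8, 44.6, 44.6, 46.2, 48.5, 51.0, 54.7
Median = average of the two middle values = 45.40

θ* = 45.40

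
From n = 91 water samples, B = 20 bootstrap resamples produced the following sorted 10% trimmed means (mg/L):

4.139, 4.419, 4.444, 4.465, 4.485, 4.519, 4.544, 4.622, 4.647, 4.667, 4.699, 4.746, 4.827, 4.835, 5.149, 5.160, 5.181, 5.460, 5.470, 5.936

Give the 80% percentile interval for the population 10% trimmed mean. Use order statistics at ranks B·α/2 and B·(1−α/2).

α = 0.20; lower rank = 20 × 0.100 = 2; upper rank = 20 × 0.900 = 18.
The 2nd smallest replicate is 4.419; the 18th is 5.460.

(4.419, 5.460)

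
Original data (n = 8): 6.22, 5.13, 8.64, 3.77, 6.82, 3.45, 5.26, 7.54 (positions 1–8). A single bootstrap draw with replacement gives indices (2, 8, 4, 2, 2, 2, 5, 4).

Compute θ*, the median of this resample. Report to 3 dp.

Resample values: 5.13, 7.54, 3.77, 5.13, 5.13, 5.13, 6.82, 3.77.
Sorted: 3.77, 3.77, 5.13, 5.13, 5.13, 5.13, 6.82, 7.54
Median = average of the two middle values = 5.130

θ* = 5.130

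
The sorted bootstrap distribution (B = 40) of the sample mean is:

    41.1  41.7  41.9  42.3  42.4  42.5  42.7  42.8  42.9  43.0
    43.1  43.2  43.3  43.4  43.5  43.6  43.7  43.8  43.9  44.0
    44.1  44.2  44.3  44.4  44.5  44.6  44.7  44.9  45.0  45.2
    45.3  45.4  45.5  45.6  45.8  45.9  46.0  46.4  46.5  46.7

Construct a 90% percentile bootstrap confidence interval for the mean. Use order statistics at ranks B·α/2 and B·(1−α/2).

α = 0.10; lower rank = 40 × 0.050 = 2; upper rank = 40 × 0.950 = 38.
The 2nd smallest replicate is 41.7; the 38th is 46.4.

(41.7, 46.4)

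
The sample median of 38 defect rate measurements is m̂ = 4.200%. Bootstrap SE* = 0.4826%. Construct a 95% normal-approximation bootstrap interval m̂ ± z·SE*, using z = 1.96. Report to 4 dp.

(3.2541, 5.1459)

Margin = 1.96 × 0.4826 = 0.94590
Interval: 4.200 ± 0.94590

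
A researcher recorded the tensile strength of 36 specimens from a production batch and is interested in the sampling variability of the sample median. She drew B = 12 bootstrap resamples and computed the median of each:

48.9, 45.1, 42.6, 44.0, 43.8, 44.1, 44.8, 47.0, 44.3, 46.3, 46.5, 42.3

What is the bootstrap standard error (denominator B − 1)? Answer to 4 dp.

Bootstrap SE is the standard deviation of the 12 replicate medians.
Mean of replicates: (48.9 + 45.1 + 42.6 + 44.0 + 43.8 + 44.1 + 44.8 + 47.0 + 44.3 + 46.3 + 46.5 + 42.3) / 12 = 539.70000 / 12 = 44.97500
Sum of squared deviations: (+3.92500)² + (+0.12500)² + (−2.37500)² + (−0.97500)² + (−1.17500)² + (−0.87500)² + (−0.17500)² + (+2.02500)² + (−0.67500)² + (+1.32500)² + (+1.52500)² + (−2.67500)² = 39.98250
Variance = 39.98250 / 11 = 3.63477
SE* = √3.63477

SE* = 1.9065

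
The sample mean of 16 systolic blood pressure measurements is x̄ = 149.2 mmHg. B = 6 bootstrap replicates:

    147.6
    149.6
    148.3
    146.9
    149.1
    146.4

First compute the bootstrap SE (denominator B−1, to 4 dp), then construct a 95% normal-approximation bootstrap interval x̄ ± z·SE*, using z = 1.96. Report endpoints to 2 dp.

(146.75, 151.65)

Mean of replicates = 147.9833; sum of squared deviations = 7.7883; SE* = √(7.7883/5) = 1.2481
Margin = 1.96 × 1.2481 = 2.446
Interval: 149.2 ± 2.446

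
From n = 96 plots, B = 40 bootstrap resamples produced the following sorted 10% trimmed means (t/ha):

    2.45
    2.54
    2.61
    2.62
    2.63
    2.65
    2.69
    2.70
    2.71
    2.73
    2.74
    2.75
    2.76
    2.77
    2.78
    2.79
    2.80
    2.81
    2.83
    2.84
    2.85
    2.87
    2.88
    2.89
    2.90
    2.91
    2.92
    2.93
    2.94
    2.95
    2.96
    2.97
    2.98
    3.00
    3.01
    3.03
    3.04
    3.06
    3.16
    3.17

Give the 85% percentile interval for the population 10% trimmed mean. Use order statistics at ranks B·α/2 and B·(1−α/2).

α = 0.15; lower rank = 40 × 0.075 = 3; upper rank = 40 × 0.925 = 37.
The 3rd smallest replicate is 2.61; the 37th is 3.04.

(2.61, 3.04)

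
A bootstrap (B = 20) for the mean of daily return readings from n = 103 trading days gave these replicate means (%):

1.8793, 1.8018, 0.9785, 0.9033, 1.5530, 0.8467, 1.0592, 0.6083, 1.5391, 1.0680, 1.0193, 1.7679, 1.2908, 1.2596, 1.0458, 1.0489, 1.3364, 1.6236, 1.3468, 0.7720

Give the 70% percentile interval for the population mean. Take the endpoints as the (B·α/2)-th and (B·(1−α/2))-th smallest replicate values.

Sorted replicates: 0.6083, 0.7720, 0.8467, 0.9033, 0.9785, 1.0193, 1.0458, 1.0489, 1.0592, 1.0680, 1.2596, 1.2908, 1.3364, 1.3468, 1.5391, 1.5530, 1.6236, 1.7679, 1.8018, 1.8793
α = 0.30; lower rank = 20 × 0.150 = 3; upper rank = 20 × 0.850 = 17.
The 3rd smallest replicate is 0.8467; the 17th is 1.6236.

(0.8467, 1.6236)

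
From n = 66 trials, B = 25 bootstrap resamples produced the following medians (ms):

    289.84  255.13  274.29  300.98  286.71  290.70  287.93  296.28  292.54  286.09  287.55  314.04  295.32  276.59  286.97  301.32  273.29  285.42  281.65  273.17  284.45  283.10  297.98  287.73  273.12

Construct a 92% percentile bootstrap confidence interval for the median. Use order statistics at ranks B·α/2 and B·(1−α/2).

(255.13, 301.32)

Sorted replicates: 255.13, 273.12, 273.17, 273.29, 274.29, 276.59, 281.65, 283.10, 284.45, 285.42, 286.09, 286.71, 286.97, 287.55, 287.73, 287.93, 289.84, 290.70, 292.54, 295.32, 296.28, 297.98, 300.98, 301.32, 314.04
α = 0.08; lower rank = 25 × 0.040 = 1; upper rank = 25 × 0.960 = 24.
The 1st smallest replicate is 255.13; the 24th is 301.32.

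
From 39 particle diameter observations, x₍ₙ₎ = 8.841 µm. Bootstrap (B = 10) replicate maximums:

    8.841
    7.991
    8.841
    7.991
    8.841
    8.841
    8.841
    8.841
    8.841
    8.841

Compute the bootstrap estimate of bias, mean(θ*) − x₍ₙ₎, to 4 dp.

bias = −0.1700

mean(θ*) = (8.841 + 7.991 + 8.841 + 7.991 + 8.841 + 8.841 + 8.841 + 8.841 + 8.841 + 8.841) / 10 = 8.67100
bias = 8.67100 − 8.841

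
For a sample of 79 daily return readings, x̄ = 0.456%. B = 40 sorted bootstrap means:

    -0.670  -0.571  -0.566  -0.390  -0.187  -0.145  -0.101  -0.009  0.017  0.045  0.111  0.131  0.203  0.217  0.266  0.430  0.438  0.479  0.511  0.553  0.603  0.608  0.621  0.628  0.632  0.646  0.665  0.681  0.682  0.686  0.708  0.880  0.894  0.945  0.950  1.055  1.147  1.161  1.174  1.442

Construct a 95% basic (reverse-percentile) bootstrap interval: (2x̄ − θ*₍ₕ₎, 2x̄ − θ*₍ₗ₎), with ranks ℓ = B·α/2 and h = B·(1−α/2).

(-0.262, 1.582)

Percentile endpoints at ranks 1 and 39: θ*₍1₎ = -0.670, θ*₍39₎ = 1.174.
Basic interval reflects these around x̄:
  lower = 2 × 0.456 − 1.174 = -0.262
  upper = 2 × 0.456 − -0.670 = 1.582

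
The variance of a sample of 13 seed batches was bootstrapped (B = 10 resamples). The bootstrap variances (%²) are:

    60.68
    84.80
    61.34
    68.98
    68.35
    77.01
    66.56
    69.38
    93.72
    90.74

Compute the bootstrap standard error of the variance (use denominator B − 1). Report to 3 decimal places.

Bootstrap SE is the standard deviation of the 10 replicate variances.
Mean of replicates: (60.68 + 84.80 + 61.34 + 68.98 + 68.35 + 77.01 + 66.56 + 69.38 + 93.72 + 90.74) / 10 = 741.5600 / 10 = 74.1560
Sum of squared deviations: (−13.4760)² + (+10.6440)² + (−12.8160)² + (−5.1760)² + (−5.8060)² + (+2.8540)² + (−7.5960)² + (−4.7760)² + (+19.5640)² + (+16.5840)² = 1266.0816
Variance = 1266.0816 / 9 = 140.6757
SE* = √140.6757

SE* = 11.861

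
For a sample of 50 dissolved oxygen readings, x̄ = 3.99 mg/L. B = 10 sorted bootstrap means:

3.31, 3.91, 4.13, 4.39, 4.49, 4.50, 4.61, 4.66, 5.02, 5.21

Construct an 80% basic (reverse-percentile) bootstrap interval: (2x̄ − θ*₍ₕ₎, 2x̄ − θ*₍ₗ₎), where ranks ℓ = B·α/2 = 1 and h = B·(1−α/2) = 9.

Percentile endpoints at ranks 1 and 9: θ*₍1₎ = 3.31, θ*₍9₎ = 5.02.
Basic interval reflects these around x̄:
  lower = 2 × 3.99 − 5.02 = 2.96
  upper = 2 × 3.99 − 3.31 = 4.67

(2.96, 4.67)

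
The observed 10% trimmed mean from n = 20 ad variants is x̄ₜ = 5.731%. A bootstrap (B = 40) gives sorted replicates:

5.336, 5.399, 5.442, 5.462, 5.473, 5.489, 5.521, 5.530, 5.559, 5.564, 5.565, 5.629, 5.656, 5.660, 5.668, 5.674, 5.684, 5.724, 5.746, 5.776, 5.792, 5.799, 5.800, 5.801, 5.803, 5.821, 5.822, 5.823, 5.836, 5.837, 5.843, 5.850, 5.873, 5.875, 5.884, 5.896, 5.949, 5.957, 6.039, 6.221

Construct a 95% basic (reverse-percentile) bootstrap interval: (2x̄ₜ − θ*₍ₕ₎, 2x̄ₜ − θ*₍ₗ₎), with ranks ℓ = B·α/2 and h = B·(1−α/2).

(5.423, 6.126)

Percentile endpoints at ranks 1 and 39: θ*₍1₎ = 5.336, θ*₍39₎ = 6.039.
Basic interval reflects these around x̄ₜ:
  lower = 2 × 5.731 − 6.039 = 5.423
  upper = 2 × 5.731 − 5.336 = 6.126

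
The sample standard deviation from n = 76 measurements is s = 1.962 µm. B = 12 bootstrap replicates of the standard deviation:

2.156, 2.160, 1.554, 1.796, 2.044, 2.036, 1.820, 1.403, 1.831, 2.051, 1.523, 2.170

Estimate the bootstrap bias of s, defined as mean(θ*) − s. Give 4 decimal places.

bias = −0.0833

mean(θ*) = (2.156 + 2.160 + 1.554 + 1.796 + 2.044 + 2.036 + 1.820 + 1.403 + 1.831 + 2.051 + 1.523 + 2.170) / 12 = 1.87867
bias = 1.87867 − 1.962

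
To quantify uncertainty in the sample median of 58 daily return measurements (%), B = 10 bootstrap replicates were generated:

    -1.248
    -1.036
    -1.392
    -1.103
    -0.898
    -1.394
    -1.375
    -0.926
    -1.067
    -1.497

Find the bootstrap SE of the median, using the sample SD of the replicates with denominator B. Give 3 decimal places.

SE* = 0.204

Bootstrap SE is the standard deviation of the 10 replicate medians.
Mean of replicates: ((-1.248) + (-1.036) + (-1.392) + (-1.103) + (-0.898) + (-1.394) + (-1.375) + (-0.926) + (-1.067) + (-1.497)) / 10 = -11.9360 / 10 = -1.1936
Sum of squared deviations: (−0.0544)² + (+0.1576)² + (−0.1984)² + (+0.0906)² + (+0.2956)² + (−0.2004)² + (−0.1814)² + (+0.2676)² + (+0.1266)² + (−0.3034)² = 0.4155
Variance = 0.4155 / 10 = 0.0416
SE* = √0.0416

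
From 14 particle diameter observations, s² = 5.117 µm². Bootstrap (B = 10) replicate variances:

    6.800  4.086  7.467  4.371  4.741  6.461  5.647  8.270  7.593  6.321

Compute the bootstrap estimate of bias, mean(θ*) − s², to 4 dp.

bias = +1.0587

mean(θ*) = (6.800 + 4.086 + 7.467 + 4.371 + 4.741 + 6.461 + 5.647 + 8.270 + 7.593 + 6.321) / 10 = 6.17570
bias = 6.17570 − 5.117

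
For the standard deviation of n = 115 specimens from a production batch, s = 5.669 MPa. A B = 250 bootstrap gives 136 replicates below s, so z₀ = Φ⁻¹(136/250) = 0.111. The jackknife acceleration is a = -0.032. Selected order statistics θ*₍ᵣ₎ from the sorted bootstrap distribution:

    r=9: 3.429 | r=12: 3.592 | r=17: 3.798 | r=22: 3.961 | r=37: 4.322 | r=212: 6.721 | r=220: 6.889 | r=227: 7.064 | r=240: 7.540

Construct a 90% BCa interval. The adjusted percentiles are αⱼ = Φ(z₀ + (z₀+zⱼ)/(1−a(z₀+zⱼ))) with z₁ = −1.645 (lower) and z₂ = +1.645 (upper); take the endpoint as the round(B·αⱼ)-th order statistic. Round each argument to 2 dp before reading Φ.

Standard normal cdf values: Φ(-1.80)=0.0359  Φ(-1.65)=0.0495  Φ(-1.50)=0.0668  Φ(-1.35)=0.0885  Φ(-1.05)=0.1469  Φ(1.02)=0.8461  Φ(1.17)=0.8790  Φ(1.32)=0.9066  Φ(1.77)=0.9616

(3.798, 7.540)

Lower: z₀ + z₁ = 0.111 + (-1.645) = -1.534; 1 − a(z₀+z₁) = 1 − (-0.032)(-1.534) = 0.9509; argument = 0.111 + (-1.534)/0.9509 = -1.5022 → -1.50.
α₁ = Φ(-1.50) = 0.0668; rank = round(250 × 0.0668) = 17; θ*₍17₎ = 3.798.
Upper: z₀ + z₂ = 1.756; 1 − a(z₀+z₂) = 1.0562; argument = 1.7736 → 1.77; α₂ = 0.9616; rank = 240; θ*₍240₎ = 7.540.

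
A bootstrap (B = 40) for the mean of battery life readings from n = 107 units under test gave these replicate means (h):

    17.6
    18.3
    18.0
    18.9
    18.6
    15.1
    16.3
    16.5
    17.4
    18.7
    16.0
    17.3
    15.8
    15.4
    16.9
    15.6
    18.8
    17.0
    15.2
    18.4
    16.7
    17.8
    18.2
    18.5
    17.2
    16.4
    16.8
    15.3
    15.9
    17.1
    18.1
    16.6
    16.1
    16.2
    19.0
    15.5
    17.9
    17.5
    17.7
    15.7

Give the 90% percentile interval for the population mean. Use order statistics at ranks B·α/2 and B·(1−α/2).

Sorted replicates: 15.1, 15.2, 15.3, 15.4, 15.5, 15.6, 15.7, 15.8, 15.9, 16.0, 16.1, 16.2, 16.3, 16.4, 16.5, 16.6, 16.7, 16.8, 16.9, 17.0, 17.1, 17.2, 17.3, 17.4, 17.5, 17.6, 17.7, 17.8, 17.9, 18.0, 18.1, 18.2, 18.3, 18.4, 18.5, 18.6, 18.7, 18.8, 18.9, 19.0
α = 0.10; lower rank = 40 × 0.050 = 2; upper rank = 40 × 0.950 = 38.
The 2nd smallest replicate is 15.2; the 38th is 18.8.

(15.2, 18.8)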